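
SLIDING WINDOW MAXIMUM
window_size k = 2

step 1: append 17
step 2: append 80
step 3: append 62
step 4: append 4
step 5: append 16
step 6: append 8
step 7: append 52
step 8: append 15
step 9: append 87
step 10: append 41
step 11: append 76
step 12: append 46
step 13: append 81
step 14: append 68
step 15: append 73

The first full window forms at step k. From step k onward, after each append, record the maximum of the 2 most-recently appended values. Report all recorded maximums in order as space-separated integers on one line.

Answer: 80 80 62 16 16 52 52 87 87 76 76 81 81 73

Derivation:
step 1: append 17 -> window=[17] (not full yet)
step 2: append 80 -> window=[17, 80] -> max=80
step 3: append 62 -> window=[80, 62] -> max=80
step 4: append 4 -> window=[62, 4] -> max=62
step 5: append 16 -> window=[4, 16] -> max=16
step 6: append 8 -> window=[16, 8] -> max=16
step 7: append 52 -> window=[8, 52] -> max=52
step 8: append 15 -> window=[52, 15] -> max=52
step 9: append 87 -> window=[15, 87] -> max=87
step 10: append 41 -> window=[87, 41] -> max=87
step 11: append 76 -> window=[41, 76] -> max=76
step 12: append 46 -> window=[76, 46] -> max=76
step 13: append 81 -> window=[46, 81] -> max=81
step 14: append 68 -> window=[81, 68] -> max=81
step 15: append 73 -> window=[68, 73] -> max=73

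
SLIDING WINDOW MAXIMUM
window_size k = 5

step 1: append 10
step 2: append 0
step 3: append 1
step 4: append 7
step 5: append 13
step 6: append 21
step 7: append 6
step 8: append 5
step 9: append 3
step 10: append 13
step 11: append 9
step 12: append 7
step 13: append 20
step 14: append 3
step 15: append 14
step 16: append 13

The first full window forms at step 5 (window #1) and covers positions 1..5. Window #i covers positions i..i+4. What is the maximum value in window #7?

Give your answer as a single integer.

Answer: 13

Derivation:
step 1: append 10 -> window=[10] (not full yet)
step 2: append 0 -> window=[10, 0] (not full yet)
step 3: append 1 -> window=[10, 0, 1] (not full yet)
step 4: append 7 -> window=[10, 0, 1, 7] (not full yet)
step 5: append 13 -> window=[10, 0, 1, 7, 13] -> max=13
step 6: append 21 -> window=[0, 1, 7, 13, 21] -> max=21
step 7: append 6 -> window=[1, 7, 13, 21, 6] -> max=21
step 8: append 5 -> window=[7, 13, 21, 6, 5] -> max=21
step 9: append 3 -> window=[13, 21, 6, 5, 3] -> max=21
step 10: append 13 -> window=[21, 6, 5, 3, 13] -> max=21
step 11: append 9 -> window=[6, 5, 3, 13, 9] -> max=13
Window #7 max = 13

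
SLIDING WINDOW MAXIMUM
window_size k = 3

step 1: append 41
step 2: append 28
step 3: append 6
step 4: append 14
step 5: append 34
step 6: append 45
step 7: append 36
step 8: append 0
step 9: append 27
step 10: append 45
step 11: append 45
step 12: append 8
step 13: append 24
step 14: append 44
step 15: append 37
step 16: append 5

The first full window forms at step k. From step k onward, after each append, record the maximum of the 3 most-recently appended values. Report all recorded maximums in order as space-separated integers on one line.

step 1: append 41 -> window=[41] (not full yet)
step 2: append 28 -> window=[41, 28] (not full yet)
step 3: append 6 -> window=[41, 28, 6] -> max=41
step 4: append 14 -> window=[28, 6, 14] -> max=28
step 5: append 34 -> window=[6, 14, 34] -> max=34
step 6: append 45 -> window=[14, 34, 45] -> max=45
step 7: append 36 -> window=[34, 45, 36] -> max=45
step 8: append 0 -> window=[45, 36, 0] -> max=45
step 9: append 27 -> window=[36, 0, 27] -> max=36
step 10: append 45 -> window=[0, 27, 45] -> max=45
step 11: append 45 -> window=[27, 45, 45] -> max=45
step 12: append 8 -> window=[45, 45, 8] -> max=45
step 13: append 24 -> window=[45, 8, 24] -> max=45
step 14: append 44 -> window=[8, 24, 44] -> max=44
step 15: append 37 -> window=[24, 44, 37] -> max=44
step 16: append 5 -> window=[44, 37, 5] -> max=44

Answer: 41 28 34 45 45 45 36 45 45 45 45 44 44 44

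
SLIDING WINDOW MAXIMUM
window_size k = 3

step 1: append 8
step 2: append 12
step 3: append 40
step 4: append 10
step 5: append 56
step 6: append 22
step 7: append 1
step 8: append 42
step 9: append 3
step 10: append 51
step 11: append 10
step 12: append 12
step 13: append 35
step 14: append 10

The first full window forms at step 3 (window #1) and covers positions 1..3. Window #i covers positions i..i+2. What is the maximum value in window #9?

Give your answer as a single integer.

Answer: 51

Derivation:
step 1: append 8 -> window=[8] (not full yet)
step 2: append 12 -> window=[8, 12] (not full yet)
step 3: append 40 -> window=[8, 12, 40] -> max=40
step 4: append 10 -> window=[12, 40, 10] -> max=40
step 5: append 56 -> window=[40, 10, 56] -> max=56
step 6: append 22 -> window=[10, 56, 22] -> max=56
step 7: append 1 -> window=[56, 22, 1] -> max=56
step 8: append 42 -> window=[22, 1, 42] -> max=42
step 9: append 3 -> window=[1, 42, 3] -> max=42
step 10: append 51 -> window=[42, 3, 51] -> max=51
step 11: append 10 -> window=[3, 51, 10] -> max=51
Window #9 max = 51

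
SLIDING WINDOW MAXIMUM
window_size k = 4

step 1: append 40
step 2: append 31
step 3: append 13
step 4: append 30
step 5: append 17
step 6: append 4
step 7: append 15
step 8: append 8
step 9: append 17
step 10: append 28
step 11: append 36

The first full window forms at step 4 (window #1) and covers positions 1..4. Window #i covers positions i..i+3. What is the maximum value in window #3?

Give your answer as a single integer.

step 1: append 40 -> window=[40] (not full yet)
step 2: append 31 -> window=[40, 31] (not full yet)
step 3: append 13 -> window=[40, 31, 13] (not full yet)
step 4: append 30 -> window=[40, 31, 13, 30] -> max=40
step 5: append 17 -> window=[31, 13, 30, 17] -> max=31
step 6: append 4 -> window=[13, 30, 17, 4] -> max=30
Window #3 max = 30

Answer: 30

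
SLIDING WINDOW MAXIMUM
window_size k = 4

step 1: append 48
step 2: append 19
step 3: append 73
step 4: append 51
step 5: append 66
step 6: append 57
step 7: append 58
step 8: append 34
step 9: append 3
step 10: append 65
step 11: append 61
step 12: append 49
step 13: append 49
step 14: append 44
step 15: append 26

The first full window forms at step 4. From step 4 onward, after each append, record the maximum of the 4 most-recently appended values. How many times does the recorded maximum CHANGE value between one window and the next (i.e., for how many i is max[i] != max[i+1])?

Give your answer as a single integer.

step 1: append 48 -> window=[48] (not full yet)
step 2: append 19 -> window=[48, 19] (not full yet)
step 3: append 73 -> window=[48, 19, 73] (not full yet)
step 4: append 51 -> window=[48, 19, 73, 51] -> max=73
step 5: append 66 -> window=[19, 73, 51, 66] -> max=73
step 6: append 57 -> window=[73, 51, 66, 57] -> max=73
step 7: append 58 -> window=[51, 66, 57, 58] -> max=66
step 8: append 34 -> window=[66, 57, 58, 34] -> max=66
step 9: append 3 -> window=[57, 58, 34, 3] -> max=58
step 10: append 65 -> window=[58, 34, 3, 65] -> max=65
step 11: append 61 -> window=[34, 3, 65, 61] -> max=65
step 12: append 49 -> window=[3, 65, 61, 49] -> max=65
step 13: append 49 -> window=[65, 61, 49, 49] -> max=65
step 14: append 44 -> window=[61, 49, 49, 44] -> max=61
step 15: append 26 -> window=[49, 49, 44, 26] -> max=49
Recorded maximums: 73 73 73 66 66 58 65 65 65 65 61 49
Changes between consecutive maximums: 5

Answer: 5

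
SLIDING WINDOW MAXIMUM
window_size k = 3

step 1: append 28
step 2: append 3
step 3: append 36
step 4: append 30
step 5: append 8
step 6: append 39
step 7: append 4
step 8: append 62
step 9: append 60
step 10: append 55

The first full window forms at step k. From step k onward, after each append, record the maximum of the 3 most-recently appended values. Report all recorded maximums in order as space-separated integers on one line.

step 1: append 28 -> window=[28] (not full yet)
step 2: append 3 -> window=[28, 3] (not full yet)
step 3: append 36 -> window=[28, 3, 36] -> max=36
step 4: append 30 -> window=[3, 36, 30] -> max=36
step 5: append 8 -> window=[36, 30, 8] -> max=36
step 6: append 39 -> window=[30, 8, 39] -> max=39
step 7: append 4 -> window=[8, 39, 4] -> max=39
step 8: append 62 -> window=[39, 4, 62] -> max=62
step 9: append 60 -> window=[4, 62, 60] -> max=62
step 10: append 55 -> window=[62, 60, 55] -> max=62

Answer: 36 36 36 39 39 62 62 62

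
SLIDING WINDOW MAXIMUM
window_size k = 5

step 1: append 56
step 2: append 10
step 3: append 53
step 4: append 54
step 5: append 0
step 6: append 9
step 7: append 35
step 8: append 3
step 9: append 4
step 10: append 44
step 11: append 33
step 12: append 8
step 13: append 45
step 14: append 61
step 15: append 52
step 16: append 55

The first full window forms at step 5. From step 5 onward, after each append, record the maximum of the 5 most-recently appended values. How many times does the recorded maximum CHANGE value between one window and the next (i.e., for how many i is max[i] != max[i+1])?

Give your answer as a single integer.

step 1: append 56 -> window=[56] (not full yet)
step 2: append 10 -> window=[56, 10] (not full yet)
step 3: append 53 -> window=[56, 10, 53] (not full yet)
step 4: append 54 -> window=[56, 10, 53, 54] (not full yet)
step 5: append 0 -> window=[56, 10, 53, 54, 0] -> max=56
step 6: append 9 -> window=[10, 53, 54, 0, 9] -> max=54
step 7: append 35 -> window=[53, 54, 0, 9, 35] -> max=54
step 8: append 3 -> window=[54, 0, 9, 35, 3] -> max=54
step 9: append 4 -> window=[0, 9, 35, 3, 4] -> max=35
step 10: append 44 -> window=[9, 35, 3, 4, 44] -> max=44
step 11: append 33 -> window=[35, 3, 4, 44, 33] -> max=44
step 12: append 8 -> window=[3, 4, 44, 33, 8] -> max=44
step 13: append 45 -> window=[4, 44, 33, 8, 45] -> max=45
step 14: append 61 -> window=[44, 33, 8, 45, 61] -> max=61
step 15: append 52 -> window=[33, 8, 45, 61, 52] -> max=61
step 16: append 55 -> window=[8, 45, 61, 52, 55] -> max=61
Recorded maximums: 56 54 54 54 35 44 44 44 45 61 61 61
Changes between consecutive maximums: 5

Answer: 5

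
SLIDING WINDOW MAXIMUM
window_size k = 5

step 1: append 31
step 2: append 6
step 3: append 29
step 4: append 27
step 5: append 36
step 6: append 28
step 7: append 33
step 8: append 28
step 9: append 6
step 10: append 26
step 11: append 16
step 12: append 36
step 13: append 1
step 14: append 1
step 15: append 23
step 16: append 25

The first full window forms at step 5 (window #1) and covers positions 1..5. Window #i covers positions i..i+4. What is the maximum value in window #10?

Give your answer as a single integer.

Answer: 36

Derivation:
step 1: append 31 -> window=[31] (not full yet)
step 2: append 6 -> window=[31, 6] (not full yet)
step 3: append 29 -> window=[31, 6, 29] (not full yet)
step 4: append 27 -> window=[31, 6, 29, 27] (not full yet)
step 5: append 36 -> window=[31, 6, 29, 27, 36] -> max=36
step 6: append 28 -> window=[6, 29, 27, 36, 28] -> max=36
step 7: append 33 -> window=[29, 27, 36, 28, 33] -> max=36
step 8: append 28 -> window=[27, 36, 28, 33, 28] -> max=36
step 9: append 6 -> window=[36, 28, 33, 28, 6] -> max=36
step 10: append 26 -> window=[28, 33, 28, 6, 26] -> max=33
step 11: append 16 -> window=[33, 28, 6, 26, 16] -> max=33
step 12: append 36 -> window=[28, 6, 26, 16, 36] -> max=36
step 13: append 1 -> window=[6, 26, 16, 36, 1] -> max=36
step 14: append 1 -> window=[26, 16, 36, 1, 1] -> max=36
Window #10 max = 36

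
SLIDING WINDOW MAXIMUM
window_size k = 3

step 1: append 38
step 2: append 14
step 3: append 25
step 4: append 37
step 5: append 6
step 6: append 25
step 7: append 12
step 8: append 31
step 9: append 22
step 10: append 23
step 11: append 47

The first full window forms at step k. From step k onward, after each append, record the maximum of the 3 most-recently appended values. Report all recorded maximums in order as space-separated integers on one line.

Answer: 38 37 37 37 25 31 31 31 47

Derivation:
step 1: append 38 -> window=[38] (not full yet)
step 2: append 14 -> window=[38, 14] (not full yet)
step 3: append 25 -> window=[38, 14, 25] -> max=38
step 4: append 37 -> window=[14, 25, 37] -> max=37
step 5: append 6 -> window=[25, 37, 6] -> max=37
step 6: append 25 -> window=[37, 6, 25] -> max=37
step 7: append 12 -> window=[6, 25, 12] -> max=25
step 8: append 31 -> window=[25, 12, 31] -> max=31
step 9: append 22 -> window=[12, 31, 22] -> max=31
step 10: append 23 -> window=[31, 22, 23] -> max=31
step 11: append 47 -> window=[22, 23, 47] -> max=47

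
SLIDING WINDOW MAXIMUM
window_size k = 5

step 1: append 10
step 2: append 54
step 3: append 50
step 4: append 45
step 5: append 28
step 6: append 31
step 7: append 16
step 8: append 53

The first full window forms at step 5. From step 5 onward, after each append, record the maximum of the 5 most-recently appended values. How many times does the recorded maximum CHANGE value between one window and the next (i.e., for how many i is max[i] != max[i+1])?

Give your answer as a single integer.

step 1: append 10 -> window=[10] (not full yet)
step 2: append 54 -> window=[10, 54] (not full yet)
step 3: append 50 -> window=[10, 54, 50] (not full yet)
step 4: append 45 -> window=[10, 54, 50, 45] (not full yet)
step 5: append 28 -> window=[10, 54, 50, 45, 28] -> max=54
step 6: append 31 -> window=[54, 50, 45, 28, 31] -> max=54
step 7: append 16 -> window=[50, 45, 28, 31, 16] -> max=50
step 8: append 53 -> window=[45, 28, 31, 16, 53] -> max=53
Recorded maximums: 54 54 50 53
Changes between consecutive maximums: 2

Answer: 2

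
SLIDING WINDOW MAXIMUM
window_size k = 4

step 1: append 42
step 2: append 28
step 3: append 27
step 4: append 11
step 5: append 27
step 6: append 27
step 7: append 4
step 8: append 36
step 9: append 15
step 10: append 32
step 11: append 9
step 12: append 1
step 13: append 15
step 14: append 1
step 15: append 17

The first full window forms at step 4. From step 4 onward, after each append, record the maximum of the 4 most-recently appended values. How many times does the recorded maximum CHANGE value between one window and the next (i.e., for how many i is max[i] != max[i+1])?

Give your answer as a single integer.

step 1: append 42 -> window=[42] (not full yet)
step 2: append 28 -> window=[42, 28] (not full yet)
step 3: append 27 -> window=[42, 28, 27] (not full yet)
step 4: append 11 -> window=[42, 28, 27, 11] -> max=42
step 5: append 27 -> window=[28, 27, 11, 27] -> max=28
step 6: append 27 -> window=[27, 11, 27, 27] -> max=27
step 7: append 4 -> window=[11, 27, 27, 4] -> max=27
step 8: append 36 -> window=[27, 27, 4, 36] -> max=36
step 9: append 15 -> window=[27, 4, 36, 15] -> max=36
step 10: append 32 -> window=[4, 36, 15, 32] -> max=36
step 11: append 9 -> window=[36, 15, 32, 9] -> max=36
step 12: append 1 -> window=[15, 32, 9, 1] -> max=32
step 13: append 15 -> window=[32, 9, 1, 15] -> max=32
step 14: append 1 -> window=[9, 1, 15, 1] -> max=15
step 15: append 17 -> window=[1, 15, 1, 17] -> max=17
Recorded maximums: 42 28 27 27 36 36 36 36 32 32 15 17
Changes between consecutive maximums: 6

Answer: 6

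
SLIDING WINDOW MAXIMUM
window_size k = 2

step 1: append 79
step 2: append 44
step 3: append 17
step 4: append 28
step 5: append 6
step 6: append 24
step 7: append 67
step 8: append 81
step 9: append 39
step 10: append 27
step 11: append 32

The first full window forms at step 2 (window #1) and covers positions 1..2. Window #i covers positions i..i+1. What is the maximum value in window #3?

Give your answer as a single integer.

step 1: append 79 -> window=[79] (not full yet)
step 2: append 44 -> window=[79, 44] -> max=79
step 3: append 17 -> window=[44, 17] -> max=44
step 4: append 28 -> window=[17, 28] -> max=28
Window #3 max = 28

Answer: 28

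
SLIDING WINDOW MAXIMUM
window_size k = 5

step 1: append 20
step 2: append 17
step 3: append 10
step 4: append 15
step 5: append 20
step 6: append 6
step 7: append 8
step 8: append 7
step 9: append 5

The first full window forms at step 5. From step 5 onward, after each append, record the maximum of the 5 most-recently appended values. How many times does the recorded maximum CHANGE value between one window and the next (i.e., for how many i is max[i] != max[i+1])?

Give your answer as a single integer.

Answer: 0

Derivation:
step 1: append 20 -> window=[20] (not full yet)
step 2: append 17 -> window=[20, 17] (not full yet)
step 3: append 10 -> window=[20, 17, 10] (not full yet)
step 4: append 15 -> window=[20, 17, 10, 15] (not full yet)
step 5: append 20 -> window=[20, 17, 10, 15, 20] -> max=20
step 6: append 6 -> window=[17, 10, 15, 20, 6] -> max=20
step 7: append 8 -> window=[10, 15, 20, 6, 8] -> max=20
step 8: append 7 -> window=[15, 20, 6, 8, 7] -> max=20
step 9: append 5 -> window=[20, 6, 8, 7, 5] -> max=20
Recorded maximums: 20 20 20 20 20
Changes between consecutive maximums: 0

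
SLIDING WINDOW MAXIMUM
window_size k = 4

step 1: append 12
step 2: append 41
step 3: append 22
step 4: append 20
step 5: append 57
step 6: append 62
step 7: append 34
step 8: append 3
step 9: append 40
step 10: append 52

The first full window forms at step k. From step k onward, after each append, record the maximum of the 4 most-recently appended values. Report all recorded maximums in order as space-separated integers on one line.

step 1: append 12 -> window=[12] (not full yet)
step 2: append 41 -> window=[12, 41] (not full yet)
step 3: append 22 -> window=[12, 41, 22] (not full yet)
step 4: append 20 -> window=[12, 41, 22, 20] -> max=41
step 5: append 57 -> window=[41, 22, 20, 57] -> max=57
step 6: append 62 -> window=[22, 20, 57, 62] -> max=62
step 7: append 34 -> window=[20, 57, 62, 34] -> max=62
step 8: append 3 -> window=[57, 62, 34, 3] -> max=62
step 9: append 40 -> window=[62, 34, 3, 40] -> max=62
step 10: append 52 -> window=[34, 3, 40, 52] -> max=52

Answer: 41 57 62 62 62 62 52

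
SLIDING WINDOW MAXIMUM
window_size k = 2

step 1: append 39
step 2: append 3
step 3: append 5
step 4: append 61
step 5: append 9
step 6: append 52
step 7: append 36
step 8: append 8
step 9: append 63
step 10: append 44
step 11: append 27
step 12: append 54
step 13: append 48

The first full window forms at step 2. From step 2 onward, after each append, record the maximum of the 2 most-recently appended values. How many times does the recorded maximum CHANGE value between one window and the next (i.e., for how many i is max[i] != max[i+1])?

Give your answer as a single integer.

Answer: 7

Derivation:
step 1: append 39 -> window=[39] (not full yet)
step 2: append 3 -> window=[39, 3] -> max=39
step 3: append 5 -> window=[3, 5] -> max=5
step 4: append 61 -> window=[5, 61] -> max=61
step 5: append 9 -> window=[61, 9] -> max=61
step 6: append 52 -> window=[9, 52] -> max=52
step 7: append 36 -> window=[52, 36] -> max=52
step 8: append 8 -> window=[36, 8] -> max=36
step 9: append 63 -> window=[8, 63] -> max=63
step 10: append 44 -> window=[63, 44] -> max=63
step 11: append 27 -> window=[44, 27] -> max=44
step 12: append 54 -> window=[27, 54] -> max=54
step 13: append 48 -> window=[54, 48] -> max=54
Recorded maximums: 39 5 61 61 52 52 36 63 63 44 54 54
Changes between consecutive maximums: 7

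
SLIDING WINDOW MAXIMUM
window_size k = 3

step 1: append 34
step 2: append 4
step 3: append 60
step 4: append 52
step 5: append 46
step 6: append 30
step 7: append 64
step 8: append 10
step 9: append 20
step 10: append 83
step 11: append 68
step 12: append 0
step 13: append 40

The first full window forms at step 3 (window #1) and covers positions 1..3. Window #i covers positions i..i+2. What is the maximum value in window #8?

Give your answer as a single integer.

Answer: 83

Derivation:
step 1: append 34 -> window=[34] (not full yet)
step 2: append 4 -> window=[34, 4] (not full yet)
step 3: append 60 -> window=[34, 4, 60] -> max=60
step 4: append 52 -> window=[4, 60, 52] -> max=60
step 5: append 46 -> window=[60, 52, 46] -> max=60
step 6: append 30 -> window=[52, 46, 30] -> max=52
step 7: append 64 -> window=[46, 30, 64] -> max=64
step 8: append 10 -> window=[30, 64, 10] -> max=64
step 9: append 20 -> window=[64, 10, 20] -> max=64
step 10: append 83 -> window=[10, 20, 83] -> max=83
Window #8 max = 83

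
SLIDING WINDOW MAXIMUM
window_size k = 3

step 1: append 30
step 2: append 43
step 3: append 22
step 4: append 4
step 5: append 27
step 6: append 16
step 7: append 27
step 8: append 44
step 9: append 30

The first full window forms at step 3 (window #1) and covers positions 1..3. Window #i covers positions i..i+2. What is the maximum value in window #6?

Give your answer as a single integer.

Answer: 44

Derivation:
step 1: append 30 -> window=[30] (not full yet)
step 2: append 43 -> window=[30, 43] (not full yet)
step 3: append 22 -> window=[30, 43, 22] -> max=43
step 4: append 4 -> window=[43, 22, 4] -> max=43
step 5: append 27 -> window=[22, 4, 27] -> max=27
step 6: append 16 -> window=[4, 27, 16] -> max=27
step 7: append 27 -> window=[27, 16, 27] -> max=27
step 8: append 44 -> window=[16, 27, 44] -> max=44
Window #6 max = 44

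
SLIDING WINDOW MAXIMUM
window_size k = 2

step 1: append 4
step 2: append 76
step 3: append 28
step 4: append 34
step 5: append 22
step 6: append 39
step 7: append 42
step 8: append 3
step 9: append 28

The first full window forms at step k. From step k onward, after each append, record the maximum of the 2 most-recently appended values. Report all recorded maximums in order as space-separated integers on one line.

Answer: 76 76 34 34 39 42 42 28

Derivation:
step 1: append 4 -> window=[4] (not full yet)
step 2: append 76 -> window=[4, 76] -> max=76
step 3: append 28 -> window=[76, 28] -> max=76
step 4: append 34 -> window=[28, 34] -> max=34
step 5: append 22 -> window=[34, 22] -> max=34
step 6: append 39 -> window=[22, 39] -> max=39
step 7: append 42 -> window=[39, 42] -> max=42
step 8: append 3 -> window=[42, 3] -> max=42
step 9: append 28 -> window=[3, 28] -> max=28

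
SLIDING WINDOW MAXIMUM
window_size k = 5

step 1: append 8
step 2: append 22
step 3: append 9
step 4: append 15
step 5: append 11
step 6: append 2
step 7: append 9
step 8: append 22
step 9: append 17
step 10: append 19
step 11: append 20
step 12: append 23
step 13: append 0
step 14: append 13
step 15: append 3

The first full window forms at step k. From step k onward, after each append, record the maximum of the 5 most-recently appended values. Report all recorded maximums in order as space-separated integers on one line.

step 1: append 8 -> window=[8] (not full yet)
step 2: append 22 -> window=[8, 22] (not full yet)
step 3: append 9 -> window=[8, 22, 9] (not full yet)
step 4: append 15 -> window=[8, 22, 9, 15] (not full yet)
step 5: append 11 -> window=[8, 22, 9, 15, 11] -> max=22
step 6: append 2 -> window=[22, 9, 15, 11, 2] -> max=22
step 7: append 9 -> window=[9, 15, 11, 2, 9] -> max=15
step 8: append 22 -> window=[15, 11, 2, 9, 22] -> max=22
step 9: append 17 -> window=[11, 2, 9, 22, 17] -> max=22
step 10: append 19 -> window=[2, 9, 22, 17, 19] -> max=22
step 11: append 20 -> window=[9, 22, 17, 19, 20] -> max=22
step 12: append 23 -> window=[22, 17, 19, 20, 23] -> max=23
step 13: append 0 -> window=[17, 19, 20, 23, 0] -> max=23
step 14: append 13 -> window=[19, 20, 23, 0, 13] -> max=23
step 15: append 3 -> window=[20, 23, 0, 13, 3] -> max=23

Answer: 22 22 15 22 22 22 22 23 23 23 23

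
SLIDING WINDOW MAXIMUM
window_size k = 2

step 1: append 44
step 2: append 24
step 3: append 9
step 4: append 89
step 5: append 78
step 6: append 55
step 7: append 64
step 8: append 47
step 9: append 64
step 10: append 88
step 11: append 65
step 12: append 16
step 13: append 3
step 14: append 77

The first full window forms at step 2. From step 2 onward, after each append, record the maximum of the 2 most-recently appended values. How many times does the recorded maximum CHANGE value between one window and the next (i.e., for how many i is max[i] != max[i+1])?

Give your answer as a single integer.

step 1: append 44 -> window=[44] (not full yet)
step 2: append 24 -> window=[44, 24] -> max=44
step 3: append 9 -> window=[24, 9] -> max=24
step 4: append 89 -> window=[9, 89] -> max=89
step 5: append 78 -> window=[89, 78] -> max=89
step 6: append 55 -> window=[78, 55] -> max=78
step 7: append 64 -> window=[55, 64] -> max=64
step 8: append 47 -> window=[64, 47] -> max=64
step 9: append 64 -> window=[47, 64] -> max=64
step 10: append 88 -> window=[64, 88] -> max=88
step 11: append 65 -> window=[88, 65] -> max=88
step 12: append 16 -> window=[65, 16] -> max=65
step 13: append 3 -> window=[16, 3] -> max=16
step 14: append 77 -> window=[3, 77] -> max=77
Recorded maximums: 44 24 89 89 78 64 64 64 88 88 65 16 77
Changes between consecutive maximums: 8

Answer: 8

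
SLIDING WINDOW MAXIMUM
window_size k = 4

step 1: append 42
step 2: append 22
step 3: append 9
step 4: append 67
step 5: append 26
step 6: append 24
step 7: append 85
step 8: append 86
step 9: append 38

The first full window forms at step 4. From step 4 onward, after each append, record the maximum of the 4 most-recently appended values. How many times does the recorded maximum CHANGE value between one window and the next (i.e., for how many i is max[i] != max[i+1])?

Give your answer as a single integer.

Answer: 2

Derivation:
step 1: append 42 -> window=[42] (not full yet)
step 2: append 22 -> window=[42, 22] (not full yet)
step 3: append 9 -> window=[42, 22, 9] (not full yet)
step 4: append 67 -> window=[42, 22, 9, 67] -> max=67
step 5: append 26 -> window=[22, 9, 67, 26] -> max=67
step 6: append 24 -> window=[9, 67, 26, 24] -> max=67
step 7: append 85 -> window=[67, 26, 24, 85] -> max=85
step 8: append 86 -> window=[26, 24, 85, 86] -> max=86
step 9: append 38 -> window=[24, 85, 86, 38] -> max=86
Recorded maximums: 67 67 67 85 86 86
Changes between consecutive maximums: 2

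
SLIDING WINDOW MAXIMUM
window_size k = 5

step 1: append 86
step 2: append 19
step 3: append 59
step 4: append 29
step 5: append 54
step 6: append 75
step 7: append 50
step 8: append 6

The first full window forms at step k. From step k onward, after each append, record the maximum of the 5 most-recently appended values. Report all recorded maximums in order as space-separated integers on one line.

step 1: append 86 -> window=[86] (not full yet)
step 2: append 19 -> window=[86, 19] (not full yet)
step 3: append 59 -> window=[86, 19, 59] (not full yet)
step 4: append 29 -> window=[86, 19, 59, 29] (not full yet)
step 5: append 54 -> window=[86, 19, 59, 29, 54] -> max=86
step 6: append 75 -> window=[19, 59, 29, 54, 75] -> max=75
step 7: append 50 -> window=[59, 29, 54, 75, 50] -> max=75
step 8: append 6 -> window=[29, 54, 75, 50, 6] -> max=75

Answer: 86 75 75 75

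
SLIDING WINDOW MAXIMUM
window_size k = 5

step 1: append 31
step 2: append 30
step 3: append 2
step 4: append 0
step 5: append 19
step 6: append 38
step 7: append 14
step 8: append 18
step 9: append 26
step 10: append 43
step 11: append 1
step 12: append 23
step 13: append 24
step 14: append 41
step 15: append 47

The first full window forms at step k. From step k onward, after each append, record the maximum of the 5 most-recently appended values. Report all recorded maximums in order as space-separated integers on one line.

Answer: 31 38 38 38 38 43 43 43 43 43 47

Derivation:
step 1: append 31 -> window=[31] (not full yet)
step 2: append 30 -> window=[31, 30] (not full yet)
step 3: append 2 -> window=[31, 30, 2] (not full yet)
step 4: append 0 -> window=[31, 30, 2, 0] (not full yet)
step 5: append 19 -> window=[31, 30, 2, 0, 19] -> max=31
step 6: append 38 -> window=[30, 2, 0, 19, 38] -> max=38
step 7: append 14 -> window=[2, 0, 19, 38, 14] -> max=38
step 8: append 18 -> window=[0, 19, 38, 14, 18] -> max=38
step 9: append 26 -> window=[19, 38, 14, 18, 26] -> max=38
step 10: append 43 -> window=[38, 14, 18, 26, 43] -> max=43
step 11: append 1 -> window=[14, 18, 26, 43, 1] -> max=43
step 12: append 23 -> window=[18, 26, 43, 1, 23] -> max=43
step 13: append 24 -> window=[26, 43, 1, 23, 24] -> max=43
step 14: append 41 -> window=[43, 1, 23, 24, 41] -> max=43
step 15: append 47 -> window=[1, 23, 24, 41, 47] -> max=47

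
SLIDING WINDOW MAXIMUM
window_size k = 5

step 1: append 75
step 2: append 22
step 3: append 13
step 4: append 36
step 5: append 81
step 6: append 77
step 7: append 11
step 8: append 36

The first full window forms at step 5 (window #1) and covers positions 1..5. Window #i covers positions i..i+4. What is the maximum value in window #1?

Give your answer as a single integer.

step 1: append 75 -> window=[75] (not full yet)
step 2: append 22 -> window=[75, 22] (not full yet)
step 3: append 13 -> window=[75, 22, 13] (not full yet)
step 4: append 36 -> window=[75, 22, 13, 36] (not full yet)
step 5: append 81 -> window=[75, 22, 13, 36, 81] -> max=81
Window #1 max = 81

Answer: 81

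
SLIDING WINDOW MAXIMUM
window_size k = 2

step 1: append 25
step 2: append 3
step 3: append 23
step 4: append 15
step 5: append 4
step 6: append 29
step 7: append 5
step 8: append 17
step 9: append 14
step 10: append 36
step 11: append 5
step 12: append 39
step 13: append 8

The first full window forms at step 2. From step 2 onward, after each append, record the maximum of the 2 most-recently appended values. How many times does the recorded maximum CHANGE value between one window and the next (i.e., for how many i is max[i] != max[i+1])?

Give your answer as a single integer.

Answer: 6

Derivation:
step 1: append 25 -> window=[25] (not full yet)
step 2: append 3 -> window=[25, 3] -> max=25
step 3: append 23 -> window=[3, 23] -> max=23
step 4: append 15 -> window=[23, 15] -> max=23
step 5: append 4 -> window=[15, 4] -> max=15
step 6: append 29 -> window=[4, 29] -> max=29
step 7: append 5 -> window=[29, 5] -> max=29
step 8: append 17 -> window=[5, 17] -> max=17
step 9: append 14 -> window=[17, 14] -> max=17
step 10: append 36 -> window=[14, 36] -> max=36
step 11: append 5 -> window=[36, 5] -> max=36
step 12: append 39 -> window=[5, 39] -> max=39
step 13: append 8 -> window=[39, 8] -> max=39
Recorded maximums: 25 23 23 15 29 29 17 17 36 36 39 39
Changes between consecutive maximums: 6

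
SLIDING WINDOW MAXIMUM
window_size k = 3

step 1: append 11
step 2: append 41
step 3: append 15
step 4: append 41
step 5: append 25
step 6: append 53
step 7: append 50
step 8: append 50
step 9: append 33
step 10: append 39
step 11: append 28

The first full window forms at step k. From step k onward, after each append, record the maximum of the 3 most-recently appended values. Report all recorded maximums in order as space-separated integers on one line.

step 1: append 11 -> window=[11] (not full yet)
step 2: append 41 -> window=[11, 41] (not full yet)
step 3: append 15 -> window=[11, 41, 15] -> max=41
step 4: append 41 -> window=[41, 15, 41] -> max=41
step 5: append 25 -> window=[15, 41, 25] -> max=41
step 6: append 53 -> window=[41, 25, 53] -> max=53
step 7: append 50 -> window=[25, 53, 50] -> max=53
step 8: append 50 -> window=[53, 50, 50] -> max=53
step 9: append 33 -> window=[50, 50, 33] -> max=50
step 10: append 39 -> window=[50, 33, 39] -> max=50
step 11: append 28 -> window=[33, 39, 28] -> max=39

Answer: 41 41 41 53 53 53 50 50 39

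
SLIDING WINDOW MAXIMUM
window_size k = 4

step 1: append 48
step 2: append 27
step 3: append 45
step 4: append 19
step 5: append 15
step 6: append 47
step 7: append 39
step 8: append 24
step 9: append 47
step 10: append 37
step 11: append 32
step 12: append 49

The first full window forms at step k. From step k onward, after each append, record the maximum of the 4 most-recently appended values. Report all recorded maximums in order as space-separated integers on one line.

Answer: 48 45 47 47 47 47 47 47 49

Derivation:
step 1: append 48 -> window=[48] (not full yet)
step 2: append 27 -> window=[48, 27] (not full yet)
step 3: append 45 -> window=[48, 27, 45] (not full yet)
step 4: append 19 -> window=[48, 27, 45, 19] -> max=48
step 5: append 15 -> window=[27, 45, 19, 15] -> max=45
step 6: append 47 -> window=[45, 19, 15, 47] -> max=47
step 7: append 39 -> window=[19, 15, 47, 39] -> max=47
step 8: append 24 -> window=[15, 47, 39, 24] -> max=47
step 9: append 47 -> window=[47, 39, 24, 47] -> max=47
step 10: append 37 -> window=[39, 24, 47, 37] -> max=47
step 11: append 32 -> window=[24, 47, 37, 32] -> max=47
step 12: append 49 -> window=[47, 37, 32, 49] -> max=49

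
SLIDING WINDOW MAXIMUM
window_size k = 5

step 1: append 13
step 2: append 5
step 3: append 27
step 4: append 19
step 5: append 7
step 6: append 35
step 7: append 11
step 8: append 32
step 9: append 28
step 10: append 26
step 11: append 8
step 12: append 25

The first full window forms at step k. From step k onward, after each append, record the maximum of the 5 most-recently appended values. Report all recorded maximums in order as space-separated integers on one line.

Answer: 27 35 35 35 35 35 32 32

Derivation:
step 1: append 13 -> window=[13] (not full yet)
step 2: append 5 -> window=[13, 5] (not full yet)
step 3: append 27 -> window=[13, 5, 27] (not full yet)
step 4: append 19 -> window=[13, 5, 27, 19] (not full yet)
step 5: append 7 -> window=[13, 5, 27, 19, 7] -> max=27
step 6: append 35 -> window=[5, 27, 19, 7, 35] -> max=35
step 7: append 11 -> window=[27, 19, 7, 35, 11] -> max=35
step 8: append 32 -> window=[19, 7, 35, 11, 32] -> max=35
step 9: append 28 -> window=[7, 35, 11, 32, 28] -> max=35
step 10: append 26 -> window=[35, 11, 32, 28, 26] -> max=35
step 11: append 8 -> window=[11, 32, 28, 26, 8] -> max=32
step 12: append 25 -> window=[32, 28, 26, 8, 25] -> max=32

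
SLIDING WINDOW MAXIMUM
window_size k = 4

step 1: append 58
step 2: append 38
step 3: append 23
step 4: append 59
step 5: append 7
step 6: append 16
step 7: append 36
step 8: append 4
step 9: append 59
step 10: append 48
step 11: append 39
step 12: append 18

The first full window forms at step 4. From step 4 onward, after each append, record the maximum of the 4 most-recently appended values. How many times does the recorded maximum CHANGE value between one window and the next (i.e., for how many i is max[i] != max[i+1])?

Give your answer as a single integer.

Answer: 2

Derivation:
step 1: append 58 -> window=[58] (not full yet)
step 2: append 38 -> window=[58, 38] (not full yet)
step 3: append 23 -> window=[58, 38, 23] (not full yet)
step 4: append 59 -> window=[58, 38, 23, 59] -> max=59
step 5: append 7 -> window=[38, 23, 59, 7] -> max=59
step 6: append 16 -> window=[23, 59, 7, 16] -> max=59
step 7: append 36 -> window=[59, 7, 16, 36] -> max=59
step 8: append 4 -> window=[7, 16, 36, 4] -> max=36
step 9: append 59 -> window=[16, 36, 4, 59] -> max=59
step 10: append 48 -> window=[36, 4, 59, 48] -> max=59
step 11: append 39 -> window=[4, 59, 48, 39] -> max=59
step 12: append 18 -> window=[59, 48, 39, 18] -> max=59
Recorded maximums: 59 59 59 59 36 59 59 59 59
Changes between consecutive maximums: 2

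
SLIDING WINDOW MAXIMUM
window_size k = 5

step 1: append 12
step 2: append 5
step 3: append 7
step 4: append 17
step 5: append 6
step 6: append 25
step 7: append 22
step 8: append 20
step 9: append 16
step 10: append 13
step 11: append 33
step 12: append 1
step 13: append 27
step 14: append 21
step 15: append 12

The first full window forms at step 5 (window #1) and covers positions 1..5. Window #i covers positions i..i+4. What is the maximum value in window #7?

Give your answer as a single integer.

step 1: append 12 -> window=[12] (not full yet)
step 2: append 5 -> window=[12, 5] (not full yet)
step 3: append 7 -> window=[12, 5, 7] (not full yet)
step 4: append 17 -> window=[12, 5, 7, 17] (not full yet)
step 5: append 6 -> window=[12, 5, 7, 17, 6] -> max=17
step 6: append 25 -> window=[5, 7, 17, 6, 25] -> max=25
step 7: append 22 -> window=[7, 17, 6, 25, 22] -> max=25
step 8: append 20 -> window=[17, 6, 25, 22, 20] -> max=25
step 9: append 16 -> window=[6, 25, 22, 20, 16] -> max=25
step 10: append 13 -> window=[25, 22, 20, 16, 13] -> max=25
step 11: append 33 -> window=[22, 20, 16, 13, 33] -> max=33
Window #7 max = 33

Answer: 33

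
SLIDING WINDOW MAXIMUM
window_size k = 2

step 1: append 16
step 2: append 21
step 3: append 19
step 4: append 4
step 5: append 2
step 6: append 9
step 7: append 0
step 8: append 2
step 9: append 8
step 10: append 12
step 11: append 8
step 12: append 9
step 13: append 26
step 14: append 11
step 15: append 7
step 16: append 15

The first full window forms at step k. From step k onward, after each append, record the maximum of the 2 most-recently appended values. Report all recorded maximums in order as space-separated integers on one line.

step 1: append 16 -> window=[16] (not full yet)
step 2: append 21 -> window=[16, 21] -> max=21
step 3: append 19 -> window=[21, 19] -> max=21
step 4: append 4 -> window=[19, 4] -> max=19
step 5: append 2 -> window=[4, 2] -> max=4
step 6: append 9 -> window=[2, 9] -> max=9
step 7: append 0 -> window=[9, 0] -> max=9
step 8: append 2 -> window=[0, 2] -> max=2
step 9: append 8 -> window=[2, 8] -> max=8
step 10: append 12 -> window=[8, 12] -> max=12
step 11: append 8 -> window=[12, 8] -> max=12
step 12: append 9 -> window=[8, 9] -> max=9
step 13: append 26 -> window=[9, 26] -> max=26
step 14: append 11 -> window=[26, 11] -> max=26
step 15: append 7 -> window=[11, 7] -> max=11
step 16: append 15 -> window=[7, 15] -> max=15

Answer: 21 21 19 4 9 9 2 8 12 12 9 26 26 11 15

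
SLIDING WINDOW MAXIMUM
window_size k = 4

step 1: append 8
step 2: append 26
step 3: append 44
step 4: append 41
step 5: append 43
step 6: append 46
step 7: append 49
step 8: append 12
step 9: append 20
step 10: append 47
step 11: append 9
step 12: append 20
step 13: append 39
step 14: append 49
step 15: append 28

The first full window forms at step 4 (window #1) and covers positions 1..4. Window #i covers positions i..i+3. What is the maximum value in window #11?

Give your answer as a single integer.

step 1: append 8 -> window=[8] (not full yet)
step 2: append 26 -> window=[8, 26] (not full yet)
step 3: append 44 -> window=[8, 26, 44] (not full yet)
step 4: append 41 -> window=[8, 26, 44, 41] -> max=44
step 5: append 43 -> window=[26, 44, 41, 43] -> max=44
step 6: append 46 -> window=[44, 41, 43, 46] -> max=46
step 7: append 49 -> window=[41, 43, 46, 49] -> max=49
step 8: append 12 -> window=[43, 46, 49, 12] -> max=49
step 9: append 20 -> window=[46, 49, 12, 20] -> max=49
step 10: append 47 -> window=[49, 12, 20, 47] -> max=49
step 11: append 9 -> window=[12, 20, 47, 9] -> max=47
step 12: append 20 -> window=[20, 47, 9, 20] -> max=47
step 13: append 39 -> window=[47, 9, 20, 39] -> max=47
step 14: append 49 -> window=[9, 20, 39, 49] -> max=49
Window #11 max = 49

Answer: 49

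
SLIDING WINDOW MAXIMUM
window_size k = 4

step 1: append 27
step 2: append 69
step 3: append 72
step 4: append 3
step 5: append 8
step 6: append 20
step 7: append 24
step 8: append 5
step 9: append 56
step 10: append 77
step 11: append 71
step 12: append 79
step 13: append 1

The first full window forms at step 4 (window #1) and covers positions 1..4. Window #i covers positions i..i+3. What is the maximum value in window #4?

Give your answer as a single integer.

step 1: append 27 -> window=[27] (not full yet)
step 2: append 69 -> window=[27, 69] (not full yet)
step 3: append 72 -> window=[27, 69, 72] (not full yet)
step 4: append 3 -> window=[27, 69, 72, 3] -> max=72
step 5: append 8 -> window=[69, 72, 3, 8] -> max=72
step 6: append 20 -> window=[72, 3, 8, 20] -> max=72
step 7: append 24 -> window=[3, 8, 20, 24] -> max=24
Window #4 max = 24

Answer: 24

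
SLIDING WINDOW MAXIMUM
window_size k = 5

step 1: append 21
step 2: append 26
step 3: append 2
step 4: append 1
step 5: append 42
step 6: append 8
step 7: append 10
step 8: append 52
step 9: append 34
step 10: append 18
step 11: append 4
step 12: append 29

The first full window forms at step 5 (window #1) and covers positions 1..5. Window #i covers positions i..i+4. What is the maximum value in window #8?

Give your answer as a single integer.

Answer: 52

Derivation:
step 1: append 21 -> window=[21] (not full yet)
step 2: append 26 -> window=[21, 26] (not full yet)
step 3: append 2 -> window=[21, 26, 2] (not full yet)
step 4: append 1 -> window=[21, 26, 2, 1] (not full yet)
step 5: append 42 -> window=[21, 26, 2, 1, 42] -> max=42
step 6: append 8 -> window=[26, 2, 1, 42, 8] -> max=42
step 7: append 10 -> window=[2, 1, 42, 8, 10] -> max=42
step 8: append 52 -> window=[1, 42, 8, 10, 52] -> max=52
step 9: append 34 -> window=[42, 8, 10, 52, 34] -> max=52
step 10: append 18 -> window=[8, 10, 52, 34, 18] -> max=52
step 11: append 4 -> window=[10, 52, 34, 18, 4] -> max=52
step 12: append 29 -> window=[52, 34, 18, 4, 29] -> max=52
Window #8 max = 52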